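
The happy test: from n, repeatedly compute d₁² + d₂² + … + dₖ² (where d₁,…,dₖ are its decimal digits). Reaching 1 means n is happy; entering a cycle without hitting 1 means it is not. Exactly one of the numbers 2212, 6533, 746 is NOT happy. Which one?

2212: 2212 → 13 → 10 → 1  — reaches 1 (happy)
6533: 6533 → 79 → 130 → 10 → 1  — reaches 1 (happy)
746: 746 → 101 → 2 → 4 → 16 → 37 → 58 → 89 → 145 → 42 → 20 → 4  — repeats 4 (not happy)

746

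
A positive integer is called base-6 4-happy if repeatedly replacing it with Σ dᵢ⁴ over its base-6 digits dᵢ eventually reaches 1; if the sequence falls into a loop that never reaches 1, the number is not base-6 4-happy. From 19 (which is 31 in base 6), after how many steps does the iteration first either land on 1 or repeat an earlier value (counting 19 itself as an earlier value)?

10

19 = (3,1)_6 → 3⁴ + 1⁴ = 81 + 1 = 82
82 = (2,1,4)_6 → 2⁴ + 1⁴ + 4⁴ = 16 + 1 + 256 = 273
273 = (1,1,3,3)_6 → 1⁴ + 1⁴ + 3⁴ + 3⁴ = 1 + 1 + 81 + 81 = 164
164 = (4,3,2)_6 → 4⁴ + 3⁴ + 2⁴ = 256 + 81 + 16 = 353
353 = (1,3,4,5)_6 → 1⁴ + 3⁴ + 4⁴ + 5⁴ = 1 + 81 + 256 + 625 = 963
963 = (4,2,4,3)_6 → 4⁴ + 2⁴ + 4⁴ + 3⁴ = 256 + 16 + 256 + 81 = 609
609 = (2,4,5,3)_6 → 2⁴ + 4⁴ + 5⁴ + 3⁴ = 16 + 256 + 625 + 81 = 978
978 = (4,3,1,0)_6 → 4⁴ + 3⁴ + 1⁴ + 0⁴ = 256 + 81 + 1 + 0 = 338
338 = (1,3,2,2)_6 → 1⁴ + 3⁴ + 2⁴ + 2⁴ = 1 + 81 + 16 + 16 = 114
114 = (3,1,0)_6 → 3⁴ + 1⁴ + 0⁴ = 81 + 1 + 0 = 82  — 82 repeats.
That took 10 steps.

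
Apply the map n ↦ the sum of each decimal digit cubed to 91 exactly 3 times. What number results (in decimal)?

370

91 → 730
730 → 370
370 → 370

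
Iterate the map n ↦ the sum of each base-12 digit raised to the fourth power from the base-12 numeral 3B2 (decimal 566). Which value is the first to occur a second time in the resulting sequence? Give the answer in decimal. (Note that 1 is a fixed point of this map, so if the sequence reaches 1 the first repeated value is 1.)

566 = (3,11,2)_12 → 3⁴ + 11⁴ + 2⁴ = 81 + 14641 + 16 = 14738
14738 = (8,6,4,2)_12 → 8⁴ + 6⁴ + 4⁴ + 2⁴ = 4096 + 1296 + 256 + 16 = 5664
5664 = (3,3,4,0)_12 → 3⁴ + 3⁴ + 4⁴ + 0⁴ = 81 + 81 + 256 + 0 = 418
418 = (2,10,10)_12 → 2⁴ + 10⁴ + 10⁴ = 16 + 10000 + 10000 = 20016
20016 = (11,7,0,0)_12 → 11⁴ + 7⁴ + 0⁴ + 0⁴ = 14641 + 2401 + 0 + 0 = 17042
17042 = (9,10,4,2)_12 → 9⁴ + 10⁴ + 4⁴ + 2⁴ = 6561 + 10000 + 256 + 16 = 16833
16833 = (9,8,10,9)_12 → 9⁴ + 8⁴ + 10⁴ + 9⁴ = 6561 + 4096 + 10000 + 6561 = 27218
27218 = (1,3,9,0,2)_12 → 1⁴ + 3⁴ + 9⁴ + 0⁴ + 2⁴ = 1 + 81 + 6561 + 0 + 16 = 6659
6659 = (3,10,2,11)_12 → 3⁴ + 10⁴ + 2⁴ + 11⁴ = 81 + 10000 + 16 + 14641 = 24738
24738 = (1,2,3,9,6)_12 → 1⁴ + 2⁴ + 3⁴ + 9⁴ + 6⁴ = 1 + 16 + 81 + 6561 + 1296 = 7955
7955 = (4,7,2,11)_12 → 4⁴ + 7⁴ + 2⁴ + 11⁴ = 256 + 2401 + 16 + 14641 = 17314
17314 = (10,0,2,10)_12 → 10⁴ + 0⁴ + 2⁴ + 10⁴ = 10000 + 0 + 16 + 10000 = 20016  — 20016 already appeared earlier.

20016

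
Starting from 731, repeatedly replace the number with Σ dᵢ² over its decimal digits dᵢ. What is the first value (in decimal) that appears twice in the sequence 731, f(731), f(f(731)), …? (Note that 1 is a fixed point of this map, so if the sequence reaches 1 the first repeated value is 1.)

37

731 → 7² + 3² + 1² = 59
59 → 5² + 9² = 106
106 → 1² + 0² + 6² = 37
37 → 3² + 7² = 58
58 → 5² + 8² = 89
89 → 8² + 9² = 145
145 → 1² + 4² + 5² = 42
42 → 4² + 2² = 20
20 → 2² + 0² = 4
4 → 4² = 16
16 → 1² + 6² = 37  — 37 already appeared earlier.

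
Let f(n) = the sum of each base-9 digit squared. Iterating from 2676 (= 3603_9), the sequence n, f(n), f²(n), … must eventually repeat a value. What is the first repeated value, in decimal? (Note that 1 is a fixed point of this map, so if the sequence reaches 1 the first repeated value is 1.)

50

2676 = (3,6,0,3)_9 → 3² + 6² + 0² + 3² = 54
54 = (6,0)_9 → 6² + 0² = 36
36 = (4,0)_9 → 4² + 0² = 16
16 = (1,7)_9 → 1² + 7² = 50
50 = (5,5)_9 → 5² + 5² = 50  — 50 already appeared earlier.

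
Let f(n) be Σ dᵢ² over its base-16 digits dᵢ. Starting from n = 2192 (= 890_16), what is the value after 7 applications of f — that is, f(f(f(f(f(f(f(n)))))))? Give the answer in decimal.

2192 = (8,9,0)_16 → 8² + 9² + 0² = 64 + 81 + 0 = 145
145 = (9,1)_16 → 9² + 1² = 81 + 1 = 82
82 = (5,2)_16 → 5² + 2² = 25 + 4 = 29
29 = (1,13)_16 → 1² + 13² = 1 + 169 = 170
170 = (10,10)_16 → 10² + 10² = 100 + 100 = 200
200 = (12,8)_16 → 12² + 8² = 144 + 64 = 208
208 = (13,0)_16 → 13² + 0² = 169 + 0 = 169

169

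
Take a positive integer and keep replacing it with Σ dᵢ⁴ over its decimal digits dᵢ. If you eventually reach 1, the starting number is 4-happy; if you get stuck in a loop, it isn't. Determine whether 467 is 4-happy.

467 → 4⁴ + 6⁴ + 7⁴ = 256 + 1296 + 2401 = 3953
3953 → 3⁴ + 9⁴ + 5⁴ + 3⁴ = 81 + 6561 + 625 + 81 = 7348
7348 → 7⁴ + 3⁴ + 4⁴ + 8⁴ = 2401 + 81 + 256 + 4096 = 6834
6834 → 6⁴ + 8⁴ + 3⁴ + 4⁴ = 1296 + 4096 + 81 + 256 = 5729
5729 → 5⁴ + 7⁴ + 2⁴ + 9⁴ = 625 + 2401 + 16 + 6561 = 9603
9603 → 9⁴ + 6⁴ + 0⁴ + 3⁴ = 6561 + 1296 + 0 + 81 = 7938
7938 → 7⁴ + 9⁴ + 3⁴ + 8⁴ = 2401 + 6561 + 81 + 4096 = 13139
13139 → 1⁴ + 3⁴ + 1⁴ + 3⁴ + 9⁴ = 1 + 81 + 1 + 81 + 6561 = 6725
6725 → 6⁴ + 7⁴ + 2⁴ + 5⁴ = 1296 + 2401 + 16 + 625 = 4338
4338 → 4⁴ + 3⁴ + 3⁴ + 8⁴ = 256 + 81 + 81 + 4096 = 4514
4514 → 4⁴ + 5⁴ + 1⁴ + 4⁴ = 256 + 625 + 1 + 256 = 1138
1138 → 1⁴ + 1⁴ + 3⁴ + 8⁴ = 1 + 1 + 81 + 4096 = 4179
4179 → 4⁴ + 1⁴ + 7⁴ + 9⁴ = 256 + 1 + 2401 + 6561 = 9219
9219 → 9⁴ + 2⁴ + 1⁴ + 9⁴ = 6561 + 16 + 1 + 6561 = 13139  — 13139 already seen; the sequence cycles without reaching 1.

not 4-happy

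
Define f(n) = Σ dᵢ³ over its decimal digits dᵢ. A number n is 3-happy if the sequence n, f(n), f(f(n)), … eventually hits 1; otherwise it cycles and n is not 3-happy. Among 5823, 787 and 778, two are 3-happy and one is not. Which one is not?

5823

5823: 5823 → 672 → 567 → 684 → 792 → 1080 → 513 → 153 → 153  — repeats 153 (not 3-happy)
787: 787 → 1198 → 1243 → 100 → 1  — reaches 1 (3-happy)
778: 778 → 1198 → 1243 → 100 → 1  — reaches 1 (3-happy)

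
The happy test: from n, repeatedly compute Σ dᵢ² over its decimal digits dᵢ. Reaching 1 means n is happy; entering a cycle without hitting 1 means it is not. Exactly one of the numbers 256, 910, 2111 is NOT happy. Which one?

256

256: 256 → 65 → 61 → 37 → 58 → 89 → 145 → 42 → 20 → 4 → 16 → 37  — repeats 37 (not happy)
910: 910 → 82 → 68 → 100 → 1  — reaches 1 (happy)
2111: 2111 → 7 → 49 → 97 → 130 → 10 → 1  — reaches 1 (happy)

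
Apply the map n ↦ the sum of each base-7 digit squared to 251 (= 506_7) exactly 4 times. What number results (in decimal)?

251 = (5,0,6)_7 → 5² + 0² + 6² = 61
61 = (1,1,5)_7 → 1² + 1² + 5² = 27
27 = (3,6)_7 → 3² + 6² = 45
45 = (6,3)_7 → 6² + 3² = 45

45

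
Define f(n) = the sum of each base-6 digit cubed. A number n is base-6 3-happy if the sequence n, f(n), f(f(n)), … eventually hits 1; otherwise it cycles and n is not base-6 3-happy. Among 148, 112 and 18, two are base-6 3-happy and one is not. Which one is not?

148: 148 → 128 → 62 → 73 → 9 → 28 → 128  — repeats 128 (not base-6 3-happy)
112: 112 → 91 → 36 → 1  — reaches 1 (base-6 3-happy)
18: 18 → 27 → 91 → 36 → 1  — reaches 1 (base-6 3-happy)

148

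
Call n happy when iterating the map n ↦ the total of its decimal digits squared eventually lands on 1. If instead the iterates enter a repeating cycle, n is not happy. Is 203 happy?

203 → 2² + 0² + 3² = 4 + 0 + 9 = 13
13 → 1² + 3² = 1 + 9 = 10
10 → 1² + 0² = 1 + 0 = 1  — reached 1.

happy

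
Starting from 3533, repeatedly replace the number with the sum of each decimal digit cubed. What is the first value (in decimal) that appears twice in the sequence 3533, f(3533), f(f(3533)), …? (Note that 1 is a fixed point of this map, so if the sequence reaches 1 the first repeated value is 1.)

3533 → 3³ + 5³ + 3³ + 3³ = 206
206 → 2³ + 0³ + 6³ = 224
224 → 2³ + 2³ + 4³ = 80
80 → 8³ + 0³ = 512
512 → 5³ + 1³ + 2³ = 134
134 → 1³ + 3³ + 4³ = 92
92 → 9³ + 2³ = 737
737 → 7³ + 3³ + 7³ = 713
713 → 7³ + 1³ + 3³ = 371
371 → 3³ + 7³ + 1³ = 371  — 371 already appeared earlier.

371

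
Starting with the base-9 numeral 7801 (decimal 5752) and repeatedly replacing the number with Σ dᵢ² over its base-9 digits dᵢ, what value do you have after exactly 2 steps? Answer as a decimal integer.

46

5752 = (7,8,0,1)_9 → 7² + 8² + 0² + 1² = 49 + 64 + 0 + 1 = 114
114 = (1,3,6)_9 → 1² + 3² + 6² = 1 + 9 + 36 = 46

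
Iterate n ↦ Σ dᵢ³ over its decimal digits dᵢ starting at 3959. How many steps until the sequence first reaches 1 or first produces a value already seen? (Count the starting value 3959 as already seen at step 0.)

9

3959 → 1610
1610 → 218
218 → 521
521 → 134
134 → 92
92 → 737
737 → 713
713 → 371
371 → 371  — 371 repeats.
That took 9 steps.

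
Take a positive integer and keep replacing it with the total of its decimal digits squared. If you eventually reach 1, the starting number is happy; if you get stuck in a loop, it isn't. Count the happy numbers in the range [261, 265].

2

261: 261 → 41 → 17 → 50 → 25 → 29 → 85 → 89 → 145 → 42 → 20 → 4 → 16 → 37 → 58 → 89  (repeats 89)
262: 262 → 44 → 32 → 13 → 10 → 1  (reaches 1)
263: 263 → 49 → 97 → 130 → 10 → 1  (reaches 1)
264: 264 → 56 → 61 → 37 → 58 → 89 → 145 → 42 → 20 → 4 → 16 → 37  (repeats 37)
265: 265 → 65 → 61 → 37 → 58 → 89 → 145 → 42 → 20 → 4 → 16 → 37  (repeats 37)
happy: 262, 263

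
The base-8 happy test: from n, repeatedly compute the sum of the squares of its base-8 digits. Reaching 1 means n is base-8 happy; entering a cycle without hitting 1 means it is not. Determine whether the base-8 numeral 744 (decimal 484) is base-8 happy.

not base-8 happy

484 = (7,4,4)_8 → 7² + 4² + 4² = 49 + 16 + 16 = 81
81 = (1,2,1)_8 → 1² + 2² + 1² = 1 + 4 + 1 = 6
6 = (6)_8 → 6² = 36
36 = (4,4)_8 → 4² + 4² = 16 + 16 = 32
32 = (4,0)_8 → 4² + 0² = 16 + 0 = 16
16 = (2,0)_8 → 2² + 0² = 4 + 0 = 4
4 = (4)_8 → 4² = 16  — 16 already seen; the sequence cycles without reaching 1.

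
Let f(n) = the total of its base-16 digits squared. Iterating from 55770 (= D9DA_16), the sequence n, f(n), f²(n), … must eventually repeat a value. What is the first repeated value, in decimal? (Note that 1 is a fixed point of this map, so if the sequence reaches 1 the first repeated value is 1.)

1

55770 = (13,9,13,10)_16 → 13² + 9² + 13² + 10² = 169 + 81 + 169 + 100 = 519
519 = (2,0,7)_16 → 2² + 0² + 7² = 4 + 0 + 49 = 53
53 = (3,5)_16 → 3² + 5² = 9 + 25 = 34
34 = (2,2)_16 → 2² + 2² = 4 + 4 = 8
8 = (8)_16 → 8² = 64
64 = (4,0)_16 → 4² + 0² = 16 + 0 = 16
16 = (1,0)_16 → 1² + 0² = 1 + 0 = 1  — reached the fixed point 1.
1 → 1, so 1 is the first repeated value.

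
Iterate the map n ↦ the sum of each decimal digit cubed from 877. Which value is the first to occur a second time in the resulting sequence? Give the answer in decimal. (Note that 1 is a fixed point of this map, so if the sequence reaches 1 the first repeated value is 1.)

1

877 → 8³ + 7³ + 7³ = 512 + 343 + 343 = 1198
1198 → 1³ + 1³ + 9³ + 8³ = 1 + 1 + 729 + 512 = 1243
1243 → 1³ + 2³ + 4³ + 3³ = 1 + 8 + 64 + 27 = 100
100 → 1³ + 0³ + 0³ = 1 + 0 + 0 = 1  — reached the fixed point 1.
1 → 1, so 1 is the first repeated value.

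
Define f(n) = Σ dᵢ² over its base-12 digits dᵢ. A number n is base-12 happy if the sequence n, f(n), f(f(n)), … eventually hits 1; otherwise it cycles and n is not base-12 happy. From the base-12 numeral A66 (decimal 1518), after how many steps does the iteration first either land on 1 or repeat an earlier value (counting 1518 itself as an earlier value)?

1518 = (10,6,6)_12 → 10² + 6² + 6² = 100 + 36 + 36 = 172
172 = (1,2,4)_12 → 1² + 2² + 4² = 1 + 4 + 16 = 21
21 = (1,9)_12 → 1² + 9² = 1 + 81 = 82
82 = (6,10)_12 → 6² + 10² = 36 + 100 = 136
136 = (11,4)_12 → 11² + 4² = 121 + 16 = 137
137 = (11,5)_12 → 11² + 5² = 121 + 25 = 146
146 = (1,0,2)_12 → 1² + 0² + 2² = 1 + 0 + 4 = 5
5 = (5)_12 → 5² = 25
25 = (2,1)_12 → 2² + 1² = 4 + 1 = 5  — 5 repeats.
That took 9 steps.

9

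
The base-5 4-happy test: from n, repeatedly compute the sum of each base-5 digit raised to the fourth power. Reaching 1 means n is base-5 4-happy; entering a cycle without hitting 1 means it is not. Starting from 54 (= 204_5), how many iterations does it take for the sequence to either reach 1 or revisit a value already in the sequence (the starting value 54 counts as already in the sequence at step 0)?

54 = (2,0,4)_5 → 2⁴ + 0⁴ + 4⁴ = 272
272 = (2,0,4,2)_5 → 2⁴ + 0⁴ + 4⁴ + 2⁴ = 288
288 = (2,1,2,3)_5 → 2⁴ + 1⁴ + 2⁴ + 3⁴ = 114
114 = (4,2,4)_5 → 4⁴ + 2⁴ + 4⁴ = 528
528 = (4,1,0,3)_5 → 4⁴ + 1⁴ + 0⁴ + 3⁴ = 338
338 = (2,3,2,3)_5 → 2⁴ + 3⁴ + 2⁴ + 3⁴ = 194
194 = (1,2,3,4)_5 → 1⁴ + 2⁴ + 3⁴ + 4⁴ = 354
354 = (2,4,0,4)_5 → 2⁴ + 4⁴ + 0⁴ + 4⁴ = 528  — 528 repeats.
That took 8 steps.

8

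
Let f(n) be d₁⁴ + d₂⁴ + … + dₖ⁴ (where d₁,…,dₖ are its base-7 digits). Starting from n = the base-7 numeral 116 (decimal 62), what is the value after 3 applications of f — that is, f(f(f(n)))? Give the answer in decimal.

722

62 = (1,1,6)_7 → 1⁴ + 1⁴ + 6⁴ = 1 + 1 + 1296 = 1298
1298 = (3,5,3,3)_7 → 3⁴ + 5⁴ + 3⁴ + 3⁴ = 81 + 625 + 81 + 81 = 868
868 = (2,3,5,0)_7 → 2⁴ + 3⁴ + 5⁴ + 0⁴ = 16 + 81 + 625 + 0 = 722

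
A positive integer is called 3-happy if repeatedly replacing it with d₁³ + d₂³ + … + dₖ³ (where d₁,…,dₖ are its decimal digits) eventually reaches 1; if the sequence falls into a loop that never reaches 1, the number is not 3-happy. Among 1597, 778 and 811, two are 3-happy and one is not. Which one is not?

811

1597: 1597 → 1198 → 1243 → 100 → 1  — reaches 1 (3-happy)
778: 778 → 1198 → 1243 → 100 → 1  — reaches 1 (3-happy)
811: 811 → 514 → 190 → 730 → 370 → 370  — repeats 370 (not 3-happy)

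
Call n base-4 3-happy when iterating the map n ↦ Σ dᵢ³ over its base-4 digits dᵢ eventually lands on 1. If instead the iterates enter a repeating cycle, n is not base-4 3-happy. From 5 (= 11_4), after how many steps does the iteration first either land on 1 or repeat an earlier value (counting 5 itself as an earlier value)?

5 = (1,1)_4 → 2
2 = (2)_4 → 8
8 = (2,0)_4 → 8  — 8 repeats.
That took 3 steps.

3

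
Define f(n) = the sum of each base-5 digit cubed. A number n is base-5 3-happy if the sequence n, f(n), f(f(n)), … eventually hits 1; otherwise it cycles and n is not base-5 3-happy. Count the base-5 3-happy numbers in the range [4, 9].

4: 4 → 64 → 80 → 28 → 28  (repeats 28)
5: 5 → 1  (reaches 1)
6: 6 → 2 → 8 → 28 → 28  (repeats 28)
7: 7 → 9 → 65 → 35 → 9  (repeats 9)
8: 8 → 28 → 28  (repeats 28)
9: 9 → 65 → 35 → 9  (repeats 9)
base-5 3-happy: 5

1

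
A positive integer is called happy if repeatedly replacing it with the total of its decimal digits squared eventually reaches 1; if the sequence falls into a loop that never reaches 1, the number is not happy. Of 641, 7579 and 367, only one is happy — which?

641: 641 → 53 → 34 → 25 → 29 → 85 → 89 → 145 → 42 → 20 → 4 → 16 → 37 → 58 → 89  — repeats 89 (not happy)
7579: 7579 → 204 → 20 → 4 → 16 → 37 → 58 → 89 → 145 → 42 → 20  — repeats 20 (not happy)
367: 367 → 94 → 97 → 130 → 10 → 1  — reaches 1 (happy)

367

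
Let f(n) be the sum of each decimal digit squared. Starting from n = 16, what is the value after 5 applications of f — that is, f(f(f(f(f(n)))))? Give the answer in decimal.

42

16 → 1² + 6² = 1 + 36 = 37
37 → 3² + 7² = 9 + 49 = 58
58 → 5² + 8² = 25 + 64 = 89
89 → 8² + 9² = 64 + 81 = 145
145 → 1² + 4² + 5² = 1 + 16 + 25 = 42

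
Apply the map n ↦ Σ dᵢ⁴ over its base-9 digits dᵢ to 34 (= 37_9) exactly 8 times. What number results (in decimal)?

34 = (3,7)_9 → 3⁴ + 7⁴ = 81 + 2401 = 2482
2482 = (3,3,5,7)_9 → 3⁴ + 3⁴ + 5⁴ + 7⁴ = 81 + 81 + 625 + 2401 = 3188
3188 = (4,3,3,2)_9 → 4⁴ + 3⁴ + 3⁴ + 2⁴ = 256 + 81 + 81 + 16 = 434
434 = (5,3,2)_9 → 5⁴ + 3⁴ + 2⁴ = 625 + 81 + 16 = 722
722 = (8,8,2)_9 → 8⁴ + 8⁴ + 2⁴ = 4096 + 4096 + 16 = 8208
8208 = (1,2,2,3,0)_9 → 1⁴ + 2⁴ + 2⁴ + 3⁴ + 0⁴ = 1 + 16 + 16 + 81 + 0 = 114
114 = (1,3,6)_9 → 1⁴ + 3⁴ + 6⁴ = 1 + 81 + 1296 = 1378
1378 = (1,8,0,1)_9 → 1⁴ + 8⁴ + 0⁴ + 1⁴ = 1 + 4096 + 0 + 1 = 4098

4098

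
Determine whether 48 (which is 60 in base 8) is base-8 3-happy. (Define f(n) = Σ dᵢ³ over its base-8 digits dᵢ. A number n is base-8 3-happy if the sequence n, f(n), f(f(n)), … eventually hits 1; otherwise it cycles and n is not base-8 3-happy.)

48 = (6,0)_8 → 6³ + 0³ = 216 + 0 = 216
216 = (3,3,0)_8 → 3³ + 3³ + 0³ = 27 + 27 + 0 = 54
54 = (6,6)_8 → 6³ + 6³ = 216 + 216 = 432
432 = (6,6,0)_8 → 6³ + 6³ + 0³ = 216 + 216 + 0 = 432  — 432 already seen; the sequence cycles without reaching 1.

not base-8 3-happy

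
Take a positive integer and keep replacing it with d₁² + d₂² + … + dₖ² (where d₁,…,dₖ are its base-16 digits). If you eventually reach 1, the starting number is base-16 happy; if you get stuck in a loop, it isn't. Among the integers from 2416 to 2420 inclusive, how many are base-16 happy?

2416: 2416 → 130 → 68 → 32 → 4 → 16 → 1  (reaches 1)
2417: 2417 → 131 → 73 → 97 → 37 → 29 → 170 → 200 → 208 → 169 → 181 → 146 → 85 → 50 → 13 → 169  (repeats 169)
2418: 2418 → 134 → 100 → 52 → 25 → 82 → 29 → 170 → 200 → 208 → 169 → 181 → 146 → 85 → 50 → 13 → 169  (repeats 169)
2419: 2419 → 139 → 185 → 202 → 244 → 241 → 226 → 200 → 208 → 169 → 181 → 146 → 85 → 50 → 13 → 169  (repeats 169)
2420: 2420 → 146 → 85 → 50 → 13 → 169 → 181 → 146  (repeats 146)
base-16 happy: 2416

1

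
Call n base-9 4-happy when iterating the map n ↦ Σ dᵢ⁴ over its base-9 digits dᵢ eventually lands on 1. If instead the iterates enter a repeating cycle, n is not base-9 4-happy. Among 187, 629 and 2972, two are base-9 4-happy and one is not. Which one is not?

2972

187: 187 → 2433 → 243 → 81 → 1  — reaches 1 (base-9 4-happy)
629: 629 → 7793 → 5395 → 3363 → 2433 → 243 → 81 → 1  — reaches 1 (base-9 4-happy)
2972: 2972 → 1568 → 114 → 1378 → 4098 → 1956 → 1394 → 8194 → 290 → 722 → 8208 → 114  — repeats 114 (not base-9 4-happy)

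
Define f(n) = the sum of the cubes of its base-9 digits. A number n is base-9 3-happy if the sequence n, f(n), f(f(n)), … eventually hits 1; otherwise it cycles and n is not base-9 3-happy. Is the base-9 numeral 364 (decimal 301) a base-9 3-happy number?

301 = (3,6,4)_9 → 3³ + 6³ + 4³ = 27 + 216 + 64 = 307
307 = (3,7,1)_9 → 3³ + 7³ + 1³ = 27 + 343 + 1 = 371
371 = (4,5,2)_9 → 4³ + 5³ + 2³ = 64 + 125 + 8 = 197
197 = (2,3,8)_9 → 2³ + 3³ + 8³ = 8 + 27 + 512 = 547
547 = (6,6,7)_9 → 6³ + 6³ + 7³ = 216 + 216 + 343 = 775
775 = (1,0,5,1)_9 → 1³ + 0³ + 5³ + 1³ = 1 + 0 + 125 + 1 = 127
127 = (1,5,1)_9 → 1³ + 5³ + 1³ = 1 + 125 + 1 = 127  — 127 already seen; the sequence cycles without reaching 1.

not base-9 3-happy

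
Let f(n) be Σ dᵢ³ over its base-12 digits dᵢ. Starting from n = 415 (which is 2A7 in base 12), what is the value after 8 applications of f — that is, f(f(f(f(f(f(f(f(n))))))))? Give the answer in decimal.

8

415 = (2,10,7)_12 → 2³ + 10³ + 7³ = 8 + 1000 + 343 = 1351
1351 = (9,4,7)_12 → 9³ + 4³ + 7³ = 729 + 64 + 343 = 1136
1136 = (7,10,8)_12 → 7³ + 10³ + 8³ = 343 + 1000 + 512 = 1855
1855 = (1,0,10,7)_12 → 1³ + 0³ + 10³ + 7³ = 1 + 0 + 1000 + 343 = 1344
1344 = (9,4,0)_12 → 9³ + 4³ + 0³ = 729 + 64 + 0 = 793
793 = (5,6,1)_12 → 5³ + 6³ + 1³ = 125 + 216 + 1 = 342
342 = (2,4,6)_12 → 2³ + 4³ + 6³ = 8 + 64 + 216 = 288
288 = (2,0,0)_12 → 2³ + 0³ + 0³ = 8 + 0 + 0 = 8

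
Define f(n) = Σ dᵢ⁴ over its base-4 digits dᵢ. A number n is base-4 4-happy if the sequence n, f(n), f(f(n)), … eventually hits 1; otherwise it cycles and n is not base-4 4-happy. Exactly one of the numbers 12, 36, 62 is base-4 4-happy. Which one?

12: 12 → 81 → 3 → 81  — repeats 81 (not base-4 4-happy)
36: 36 → 17 → 2 → 16 → 1  — reaches 1 (base-4 4-happy)
62: 62 → 178 → 113 → 83 → 83  — repeats 83 (not base-4 4-happy)

36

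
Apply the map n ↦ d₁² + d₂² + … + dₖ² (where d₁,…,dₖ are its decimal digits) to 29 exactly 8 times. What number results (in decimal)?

29 → 85
85 → 89
89 → 145
145 → 42
42 → 20
20 → 4
4 → 16
16 → 37

37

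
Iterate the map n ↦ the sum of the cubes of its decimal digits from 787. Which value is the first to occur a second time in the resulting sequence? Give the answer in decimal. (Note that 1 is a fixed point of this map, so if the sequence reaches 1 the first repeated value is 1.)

1

787 → 7³ + 8³ + 7³ = 343 + 512 + 343 = 1198
1198 → 1³ + 1³ + 9³ + 8³ = 1 + 1 + 729 + 512 = 1243
1243 → 1³ + 2³ + 4³ + 3³ = 1 + 8 + 64 + 27 = 100
100 → 1³ + 0³ + 0³ = 1 + 0 + 0 = 1  — reached the fixed point 1.
1 → 1, so 1 is the first repeated value.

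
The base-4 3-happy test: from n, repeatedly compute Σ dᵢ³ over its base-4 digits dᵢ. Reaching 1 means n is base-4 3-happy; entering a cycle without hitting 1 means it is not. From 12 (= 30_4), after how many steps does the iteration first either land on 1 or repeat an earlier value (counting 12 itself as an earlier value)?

12 = (3,0)_4 → 27
27 = (1,2,3)_4 → 36
36 = (2,1,0)_4 → 9
9 = (2,1)_4 → 9  — 9 repeats.
That took 4 steps.

4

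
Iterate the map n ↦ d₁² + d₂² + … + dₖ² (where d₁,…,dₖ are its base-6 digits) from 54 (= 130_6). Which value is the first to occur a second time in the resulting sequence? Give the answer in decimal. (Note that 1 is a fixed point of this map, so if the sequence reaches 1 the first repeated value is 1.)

54 = (1,3,0)_6 → 1² + 3² + 0² = 1 + 9 + 0 = 10
10 = (1,4)_6 → 1² + 4² = 1 + 16 = 17
17 = (2,5)_6 → 2² + 5² = 4 + 25 = 29
29 = (4,5)_6 → 4² + 5² = 16 + 25 = 41
41 = (1,0,5)_6 → 1² + 0² + 5² = 1 + 0 + 25 = 26
26 = (4,2)_6 → 4² + 2² = 16 + 4 = 20
20 = (3,2)_6 → 3² + 2² = 9 + 4 = 13
13 = (2,1)_6 → 2² + 1² = 4 + 1 = 5
5 = (5)_6 → 5² = 25
25 = (4,1)_6 → 4² + 1² = 16 + 1 = 17  — 17 already appeared earlier.

17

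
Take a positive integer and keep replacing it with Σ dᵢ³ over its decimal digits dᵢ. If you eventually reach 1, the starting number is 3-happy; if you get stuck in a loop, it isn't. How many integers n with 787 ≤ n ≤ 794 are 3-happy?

1

787: 787 → 1198 → 1243 → 100 → 1  — 3-happy
788: 788 → 1367 → 587 → 980 → 1241 → 74 → 407 → 407  — not 3-happy
789: 789 → 1584 → 702 → 351 → 153 → 153  — not 3-happy
790: 790 → 1072 → 352 → 160 → 217 → 352  — not 3-happy
791: 791 → 1073 → 371 → 371  — not 3-happy
792: 792 → 1080 → 513 → 153 → 153  — not 3-happy
793: 793 → 1099 → 1459 → 919 → 1459  — not 3-happy
794: 794 → 1136 → 245 → 197 → 1073 → 371 → 371  — not 3-happy
3-happy: 787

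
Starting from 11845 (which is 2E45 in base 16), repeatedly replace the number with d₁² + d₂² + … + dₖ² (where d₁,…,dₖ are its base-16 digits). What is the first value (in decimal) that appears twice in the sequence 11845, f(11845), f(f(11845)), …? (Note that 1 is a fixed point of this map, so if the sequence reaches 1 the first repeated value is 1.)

169

11845 = (2,14,4,5)_16 → 2² + 14² + 4² + 5² = 241
241 = (15,1)_16 → 15² + 1² = 226
226 = (14,2)_16 → 14² + 2² = 200
200 = (12,8)_16 → 12² + 8² = 208
208 = (13,0)_16 → 13² + 0² = 169
169 = (10,9)_16 → 10² + 9² = 181
181 = (11,5)_16 → 11² + 5² = 146
146 = (9,2)_16 → 9² + 2² = 85
85 = (5,5)_16 → 5² + 5² = 50
50 = (3,2)_16 → 3² + 2² = 13
13 = (13)_16 → 13² = 169  — 169 already appeared earlier.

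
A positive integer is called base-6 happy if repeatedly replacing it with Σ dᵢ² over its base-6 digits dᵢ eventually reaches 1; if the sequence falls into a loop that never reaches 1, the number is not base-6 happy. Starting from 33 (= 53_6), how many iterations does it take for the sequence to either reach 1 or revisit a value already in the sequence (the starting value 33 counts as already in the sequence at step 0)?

10

33 = (5,3)_6 → 5² + 3² = 25 + 9 = 34
34 = (5,4)_6 → 5² + 4² = 25 + 16 = 41
41 = (1,0,5)_6 → 1² + 0² + 5² = 1 + 0 + 25 = 26
26 = (4,2)_6 → 4² + 2² = 16 + 4 = 20
20 = (3,2)_6 → 3² + 2² = 9 + 4 = 13
13 = (2,1)_6 → 2² + 1² = 4 + 1 = 5
5 = (5)_6 → 5² = 25
25 = (4,1)_6 → 4² + 1² = 16 + 1 = 17
17 = (2,5)_6 → 2² + 5² = 4 + 25 = 29
29 = (4,5)_6 → 4² + 5² = 16 + 25 = 41  — 41 repeats.
That took 10 steps.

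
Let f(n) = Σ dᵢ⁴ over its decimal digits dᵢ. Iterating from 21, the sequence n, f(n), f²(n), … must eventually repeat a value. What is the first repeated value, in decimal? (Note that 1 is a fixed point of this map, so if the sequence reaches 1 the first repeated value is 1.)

21 → 2⁴ + 1⁴ = 16 + 1 = 17
17 → 1⁴ + 7⁴ = 1 + 2401 = 2402
2402 → 2⁴ + 4⁴ + 0⁴ + 2⁴ = 16 + 256 + 0 + 16 = 288
288 → 2⁴ + 8⁴ + 8⁴ = 16 + 4096 + 4096 = 8208
8208 → 8⁴ + 2⁴ + 0⁴ + 8⁴ = 4096 + 16 + 0 + 4096 = 8208  — 8208 already appeared earlier.

8208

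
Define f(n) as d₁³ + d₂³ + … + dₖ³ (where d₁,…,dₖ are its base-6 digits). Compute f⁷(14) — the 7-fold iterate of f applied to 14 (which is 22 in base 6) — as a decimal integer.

62

14 = (2,2)_6 → 2³ + 2³ = 8 + 8 = 16
16 = (2,4)_6 → 2³ + 4³ = 8 + 64 = 72
72 = (2,0,0)_6 → 2³ + 0³ + 0³ = 8 + 0 + 0 = 8
8 = (1,2)_6 → 1³ + 2³ = 1 + 8 = 9
9 = (1,3)_6 → 1³ + 3³ = 1 + 27 = 28
28 = (4,4)_6 → 4³ + 4³ = 64 + 64 = 128
128 = (3,3,2)_6 → 3³ + 3³ + 2³ = 27 + 27 + 8 = 62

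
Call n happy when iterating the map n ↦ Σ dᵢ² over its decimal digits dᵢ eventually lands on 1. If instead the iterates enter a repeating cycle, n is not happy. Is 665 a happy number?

happy

665 → 6² + 6² + 5² = 36 + 36 + 25 = 97
97 → 9² + 7² = 81 + 49 = 130
130 → 1² + 3² + 0² = 1 + 9 + 0 = 10
10 → 1² + 0² = 1 + 0 = 1  — reached 1.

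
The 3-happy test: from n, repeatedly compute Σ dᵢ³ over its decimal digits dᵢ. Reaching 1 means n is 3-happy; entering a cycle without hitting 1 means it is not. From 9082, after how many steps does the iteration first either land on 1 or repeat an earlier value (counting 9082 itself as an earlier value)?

9082 → 9³ + 0³ + 8³ + 2³ = 1249
1249 → 1³ + 2³ + 4³ + 9³ = 802
802 → 8³ + 0³ + 2³ = 520
520 → 5³ + 2³ + 0³ = 133
133 → 1³ + 3³ + 3³ = 55
55 → 5³ + 5³ = 250
250 → 2³ + 5³ + 0³ = 133  — 133 repeats.
That took 7 steps.

7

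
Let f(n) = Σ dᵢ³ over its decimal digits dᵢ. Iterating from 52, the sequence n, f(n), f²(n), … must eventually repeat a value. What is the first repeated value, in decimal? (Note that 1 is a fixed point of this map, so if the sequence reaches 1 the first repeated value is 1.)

133

52 → 5³ + 2³ = 133
133 → 1³ + 3³ + 3³ = 55
55 → 5³ + 5³ = 250
250 → 2³ + 5³ + 0³ = 133  — 133 already appeared earlier.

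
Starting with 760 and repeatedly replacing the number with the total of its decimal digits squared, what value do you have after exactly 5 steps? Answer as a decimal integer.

760 → 7² + 6² + 0² = 85
85 → 8² + 5² = 89
89 → 8² + 9² = 145
145 → 1² + 4² + 5² = 42
42 → 4² + 2² = 20

20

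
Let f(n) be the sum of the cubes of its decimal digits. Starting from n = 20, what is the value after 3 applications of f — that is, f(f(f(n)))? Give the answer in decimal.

134

20 → 2³ + 0³ = 8 + 0 = 8
8 → 8³ = 512
512 → 5³ + 1³ + 2³ = 125 + 1 + 8 = 134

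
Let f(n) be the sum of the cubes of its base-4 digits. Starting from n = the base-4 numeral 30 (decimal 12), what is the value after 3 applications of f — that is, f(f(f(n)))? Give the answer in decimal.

9

12 = (3,0)_4 → 3³ + 0³ = 27
27 = (1,2,3)_4 → 1³ + 2³ + 3³ = 36
36 = (2,1,0)_4 → 2³ + 1³ + 0³ = 9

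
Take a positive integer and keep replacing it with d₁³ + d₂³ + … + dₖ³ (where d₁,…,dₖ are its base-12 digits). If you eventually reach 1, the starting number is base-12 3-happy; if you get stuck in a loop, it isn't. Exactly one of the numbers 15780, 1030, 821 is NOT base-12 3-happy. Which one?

1030

15780: 15780 → 1073 → 593 → 190 → 1028 → 856 → 1520 → 1728 → 1  — reaches 1 (base-12 3-happy)
1030: 1030 → 1344 → 793 → 342 → 288 → 8 → 512 → 755 → 1464 → 1008 → 343 → 415 → 1351 → 1136 → 1855 → 1344  — repeats 1344 (not base-12 3-happy)
821: 821 → 762 → 368 → 736 → 190 → 1028 → 856 → 1520 → 1728 → 1  — reaches 1 (base-12 3-happy)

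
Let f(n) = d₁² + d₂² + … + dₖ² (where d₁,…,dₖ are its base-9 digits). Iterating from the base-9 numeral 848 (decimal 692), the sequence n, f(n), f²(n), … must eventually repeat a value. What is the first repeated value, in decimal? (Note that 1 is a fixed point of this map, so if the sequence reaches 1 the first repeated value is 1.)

50

692 = (8,4,8)_9 → 8² + 4² + 8² = 144
144 = (1,7,0)_9 → 1² + 7² + 0² = 50
50 = (5,5)_9 → 5² + 5² = 50  — 50 already appeared earlier.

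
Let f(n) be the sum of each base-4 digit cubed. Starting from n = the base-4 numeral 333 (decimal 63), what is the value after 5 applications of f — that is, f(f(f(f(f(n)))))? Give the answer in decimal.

63 = (3,3,3)_4 → 3³ + 3³ + 3³ = 27 + 27 + 27 = 81
81 = (1,1,0,1)_4 → 1³ + 1³ + 0³ + 1³ = 1 + 1 + 0 + 1 = 3
3 = (3)_4 → 3³ = 27
27 = (1,2,3)_4 → 1³ + 2³ + 3³ = 1 + 8 + 27 = 36
36 = (2,1,0)_4 → 2³ + 1³ + 0³ = 8 + 1 + 0 = 9

9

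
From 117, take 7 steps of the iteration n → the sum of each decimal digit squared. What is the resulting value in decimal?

89

117 → 1² + 1² + 7² = 51
51 → 5² + 1² = 26
26 → 2² + 6² = 40
40 → 4² + 0² = 16
16 → 1² + 6² = 37
37 → 3² + 7² = 58
58 → 5² + 8² = 89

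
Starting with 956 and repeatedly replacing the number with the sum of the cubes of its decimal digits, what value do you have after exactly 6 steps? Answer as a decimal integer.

92

956 → 9³ + 5³ + 6³ = 729 + 125 + 216 = 1070
1070 → 1³ + 0³ + 7³ + 0³ = 1 + 0 + 343 + 0 = 344
344 → 3³ + 4³ + 4³ = 27 + 64 + 64 = 155
155 → 1³ + 5³ + 5³ = 1 + 125 + 125 = 251
251 → 2³ + 5³ + 1³ = 8 + 125 + 1 = 134
134 → 1³ + 3³ + 4³ = 1 + 27 + 64 = 92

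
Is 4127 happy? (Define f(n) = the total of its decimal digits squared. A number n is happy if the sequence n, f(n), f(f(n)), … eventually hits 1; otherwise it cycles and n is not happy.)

4127 → 4² + 1² + 2² + 7² = 16 + 1 + 4 + 49 = 70
70 → 7² + 0² = 49 + 0 = 49
49 → 4² + 9² = 16 + 81 = 97
97 → 9² + 7² = 81 + 49 = 130
130 → 1² + 3² + 0² = 1 + 9 + 0 = 10
10 → 1² + 0² = 1 + 0 = 1  — reached 1.

happy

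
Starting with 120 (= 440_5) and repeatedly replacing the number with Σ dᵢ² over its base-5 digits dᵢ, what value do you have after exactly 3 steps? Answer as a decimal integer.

2

120 = (4,4,0)_5 → 32
32 = (1,1,2)_5 → 6
6 = (1,1)_5 → 2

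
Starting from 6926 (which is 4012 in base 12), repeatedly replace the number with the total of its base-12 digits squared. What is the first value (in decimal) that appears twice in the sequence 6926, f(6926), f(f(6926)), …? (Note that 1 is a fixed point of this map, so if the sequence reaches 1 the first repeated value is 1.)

5

6926 = (4,0,1,2)_12 → 4² + 0² + 1² + 2² = 16 + 0 + 1 + 4 = 21
21 = (1,9)_12 → 1² + 9² = 1 + 81 = 82
82 = (6,10)_12 → 6² + 10² = 36 + 100 = 136
136 = (11,4)_12 → 11² + 4² = 121 + 16 = 137
137 = (11,5)_12 → 11² + 5² = 121 + 25 = 146
146 = (1,0,2)_12 → 1² + 0² + 2² = 1 + 0 + 4 = 5
5 = (5)_12 → 5² = 25
25 = (2,1)_12 → 2² + 1² = 4 + 1 = 5  — 5 already appeared earlier.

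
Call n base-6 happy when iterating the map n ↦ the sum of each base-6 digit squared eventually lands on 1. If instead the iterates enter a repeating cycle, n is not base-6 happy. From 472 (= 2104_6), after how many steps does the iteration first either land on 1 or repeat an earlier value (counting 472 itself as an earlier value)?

472 = (2,1,0,4)_6 → 2² + 1² + 0² + 4² = 4 + 1 + 0 + 16 = 21
21 = (3,3)_6 → 3² + 3² = 9 + 9 = 18
18 = (3,0)_6 → 3² + 0² = 9 + 0 = 9
9 = (1,3)_6 → 1² + 3² = 1 + 9 = 10
10 = (1,4)_6 → 1² + 4² = 1 + 16 = 17
17 = (2,5)_6 → 2² + 5² = 4 + 25 = 29
29 = (4,5)_6 → 4² + 5² = 16 + 25 = 41
41 = (1,0,5)_6 → 1² + 0² + 5² = 1 + 0 + 25 = 26
26 = (4,2)_6 → 4² + 2² = 16 + 4 = 20
20 = (3,2)_6 → 3² + 2² = 9 + 4 = 13
13 = (2,1)_6 → 2² + 1² = 4 + 1 = 5
5 = (5)_6 → 5² = 25
25 = (4,1)_6 → 4² + 1² = 16 + 1 = 17  — 17 repeats.
That took 13 steps.

13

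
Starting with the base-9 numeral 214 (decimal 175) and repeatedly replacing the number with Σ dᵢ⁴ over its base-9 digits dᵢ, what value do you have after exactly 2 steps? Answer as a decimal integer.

243

175 = (2,1,4)_9 → 2⁴ + 1⁴ + 4⁴ = 16 + 1 + 256 = 273
273 = (3,3,3)_9 → 3⁴ + 3⁴ + 3⁴ = 81 + 81 + 81 = 243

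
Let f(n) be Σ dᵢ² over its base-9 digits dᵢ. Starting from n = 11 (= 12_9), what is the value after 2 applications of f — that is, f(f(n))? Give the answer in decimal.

11 = (1,2)_9 → 5
5 = (5)_9 → 25

25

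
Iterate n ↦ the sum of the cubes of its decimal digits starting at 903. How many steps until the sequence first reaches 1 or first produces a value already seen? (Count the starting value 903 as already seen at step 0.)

7

903 → 756
756 → 684
684 → 792
792 → 1080
1080 → 513
513 → 153
153 → 153  — 153 repeats.
That took 7 steps.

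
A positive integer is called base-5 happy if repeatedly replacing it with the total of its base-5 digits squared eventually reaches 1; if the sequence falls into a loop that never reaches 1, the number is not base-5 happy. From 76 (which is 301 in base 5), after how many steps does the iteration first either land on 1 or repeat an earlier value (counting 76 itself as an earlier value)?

4

76 = (3,0,1)_5 → 3² + 0² + 1² = 10
10 = (2,0)_5 → 2² + 0² = 4
4 = (4)_5 → 4² = 16
16 = (3,1)_5 → 3² + 1² = 10  — 10 repeats.
That took 4 steps.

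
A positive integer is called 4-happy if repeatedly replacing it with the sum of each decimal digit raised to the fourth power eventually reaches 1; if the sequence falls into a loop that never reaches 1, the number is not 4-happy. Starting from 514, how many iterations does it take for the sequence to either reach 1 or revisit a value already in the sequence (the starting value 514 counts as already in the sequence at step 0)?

3

514 → 5⁴ + 1⁴ + 4⁴ = 882
882 → 8⁴ + 8⁴ + 2⁴ = 8208
8208 → 8⁴ + 2⁴ + 0⁴ + 8⁴ = 8208  — 8208 repeats.
That took 3 steps.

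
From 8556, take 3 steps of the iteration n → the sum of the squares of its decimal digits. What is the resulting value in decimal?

8556 → 8² + 5² + 5² + 6² = 150
150 → 1² + 5² + 0² = 26
26 → 2² + 6² = 40

40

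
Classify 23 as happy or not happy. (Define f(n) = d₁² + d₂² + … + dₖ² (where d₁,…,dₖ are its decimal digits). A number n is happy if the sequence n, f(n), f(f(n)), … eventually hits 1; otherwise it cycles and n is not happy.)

happy

23 → 2² + 3² = 4 + 9 = 13
13 → 1² + 3² = 1 + 9 = 10
10 → 1² + 0² = 1 + 0 = 1  — reached 1.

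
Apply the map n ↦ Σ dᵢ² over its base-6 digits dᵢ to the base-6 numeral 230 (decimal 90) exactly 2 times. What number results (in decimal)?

90 = (2,3,0)_6 → 2² + 3² + 0² = 13
13 = (2,1)_6 → 2² + 1² = 5

5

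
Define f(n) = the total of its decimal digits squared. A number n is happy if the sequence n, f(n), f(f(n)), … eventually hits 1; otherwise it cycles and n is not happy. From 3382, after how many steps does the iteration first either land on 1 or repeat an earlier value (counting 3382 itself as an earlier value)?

3382 → 86
86 → 100
100 → 1  — reached 1.
That took 3 steps.

3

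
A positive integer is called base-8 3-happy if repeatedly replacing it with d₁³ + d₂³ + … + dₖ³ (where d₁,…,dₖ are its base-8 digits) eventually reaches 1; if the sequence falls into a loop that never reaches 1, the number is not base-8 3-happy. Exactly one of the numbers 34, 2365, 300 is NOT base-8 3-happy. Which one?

300

34: 34 → 72 → 2 → 8 → 1  — reaches 1 (base-8 3-happy)
2365: 2365 → 596 → 74 → 10 → 9 → 2 → 8 → 1  — reaches 1 (base-8 3-happy)
300: 300 → 253 → 495 → 811 → 217 → 55 → 559 → 469 → 476 → 434 → 440 → 559  — repeats 559 (not base-8 3-happy)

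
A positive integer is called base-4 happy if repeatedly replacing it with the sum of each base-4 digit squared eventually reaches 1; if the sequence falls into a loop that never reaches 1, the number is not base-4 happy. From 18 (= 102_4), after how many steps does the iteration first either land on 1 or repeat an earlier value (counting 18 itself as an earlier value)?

4

18 = (1,0,2)_4 → 1² + 0² + 2² = 1 + 0 + 4 = 5
5 = (1,1)_4 → 1² + 1² = 1 + 1 = 2
2 = (2)_4 → 2² = 4
4 = (1,0)_4 → 1² + 0² = 1 + 0 = 1  — reached 1.
That took 4 steps.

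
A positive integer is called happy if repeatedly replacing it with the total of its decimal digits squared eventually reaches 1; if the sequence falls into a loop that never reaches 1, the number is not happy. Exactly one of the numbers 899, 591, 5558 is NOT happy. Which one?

899: 899 → 226 → 44 → 32 → 13 → 10 → 1  — reaches 1 (happy)
591: 591 → 107 → 50 → 25 → 29 → 85 → 89 → 145 → 42 → 20 → 4 → 16 → 37 → 58 → 89  — repeats 89 (not happy)
5558: 5558 → 139 → 91 → 82 → 68 → 100 → 1  — reaches 1 (happy)

591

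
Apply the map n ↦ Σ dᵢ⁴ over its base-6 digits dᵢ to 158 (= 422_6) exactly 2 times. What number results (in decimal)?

158 = (4,2,2)_6 → 288
288 = (1,2,0,0)_6 → 17

17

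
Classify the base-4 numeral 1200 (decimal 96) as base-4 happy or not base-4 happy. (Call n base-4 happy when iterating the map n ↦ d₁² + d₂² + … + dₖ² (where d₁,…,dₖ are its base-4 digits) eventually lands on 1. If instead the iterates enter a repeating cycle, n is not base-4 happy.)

base-4 happy

96 = (1,2,0,0)_4 → 5
5 = (1,1)_4 → 2
2 = (2)_4 → 4
4 = (1,0)_4 → 1  — reached 1.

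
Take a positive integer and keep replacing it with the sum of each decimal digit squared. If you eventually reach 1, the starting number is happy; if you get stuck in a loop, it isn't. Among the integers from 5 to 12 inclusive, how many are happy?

5: 5 → 25 → 29 → 85 → 89 → 145 → 42 → 20 → 4 → 16 → 37 → 58 → 89  — not happy
6: 6 → 36 → 45 → 41 → 17 → 50 → 25 → 29 → 85 → 89 → 145 → 42 → 20 → 4 → 16 → 37 → 58 → 89  — not happy
7: 7 → 49 → 97 → 130 → 10 → 1  — happy
8: 8 → 64 → 52 → 29 → 85 → 89 → 145 → 42 → 20 → 4 → 16 → 37 → 58 → 89  — not happy
9: 9 → 81 → 65 → 61 → 37 → 58 → 89 → 145 → 42 → 20 → 4 → 16 → 37  — not happy
10: 10 → 1  — happy
11: 11 → 2 → 4 → 16 → 37 → 58 → 89 → 145 → 42 → 20 → 4  — not happy
12: 12 → 5 → 25 → 29 → 85 → 89 → 145 → 42 → 20 → 4 → 16 → 37 → 58 → 89  — not happy
happy: 7, 10

2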